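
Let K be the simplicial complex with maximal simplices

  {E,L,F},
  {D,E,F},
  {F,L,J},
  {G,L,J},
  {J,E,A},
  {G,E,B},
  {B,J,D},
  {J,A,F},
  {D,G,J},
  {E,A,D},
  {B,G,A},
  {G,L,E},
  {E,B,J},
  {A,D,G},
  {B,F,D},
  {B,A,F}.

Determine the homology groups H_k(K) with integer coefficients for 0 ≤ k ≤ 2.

Order the vertices as A < B < D < E < F < G < J < L. Listing each simplex with vertices in this order, K has dimension 2 with simplices:

  0-simplices (8): A, B, D, E, F, G, J, L
  1-simplices (24): AB, AD, AE, AF, AG, AJ, BD, BE, BF, BG, BJ, DE, DF, DG, DJ, EF, EG, EJ, EL, FJ, FL, GJ, GL, JL
  2-simplices (16): ABF, ABG, ADE, ADG, AEJ, AFJ, BDF, BDJ, BEG, BEJ, DEF, DGJ, EFL, EGL, FJL, GJL

giving chain groups C_0 ≅ Z^8, C_1 ≅ Z^24, C_2 ≅ Z^16.

The boundary map ∂_1: C_1 → C_0 is given by ∂[p,q] = [q] − [p]. For instance
  ∂AG = G − A.
This gives a 8×24 integer matrix of rank 7; reducing to Smith normal form yields diagonal entries (1,1,1,1,1,1,1).

The boundary map ∂_2: C_2 → C_1 sends each 2-simplex [p,q,r] to [q,r] − [p,r] + [p,q]. For instance
  ∂EGL = GL − EL + EG,
  ∂DGJ = GJ − DJ + DG.
This gives a 24×16 integer matrix of rank 15; reducing to Smith normal form yields diagonal entries (1,1,1,1,1,1,1,1,1,1,1,1,1,1,1).

Reading off H_k = ker ∂_k / im ∂_{k+1}:

  H_0: rank C_0 − rank ∂_1 = 8 − 7 = 1, and the invariant factors of ∂_1 are all 1, so H_0 ≅ Z.
  H_1: rank ker ∂_1 − rank ∂_2 = (24 − 7) − 15 = 2, and the invariant factors of ∂_2 are all 1, so H_1 ≅ Z^2.
  H_2: rank ker ∂_2 − rank ∂_3 = (16 − 15) − 0 = 1, and there is no ∂_3, so H_2 ≅ Z.

As a check, the Euler characteristic is 8 − 24 + 16 = 0, which agrees with 1 − 2 + 1 = 0.

H_0 = Z,  H_1 = Z^2,  H_2 = Z.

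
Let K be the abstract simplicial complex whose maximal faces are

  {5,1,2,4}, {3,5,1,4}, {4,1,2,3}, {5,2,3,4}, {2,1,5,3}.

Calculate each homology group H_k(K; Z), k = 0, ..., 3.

H_0 ≅ Z,  H_1 = 0,  H_2 = 0,  H_3 ≅ Z.

We work with the vertex ordering 1 < 2 < 3 < 4 < 5. The simplices of K, each written with vertices in increasing order, are:

  0-simplices (5): [1], [2], [3], [4], [5]
  1-simplices (10): [1,2], [1,3], [1,4], [1,5], [2,3], [2,4], [2,5], [3,4], [3,5], [4,5]
  2-simplices (10): [1,2,3], [1,2,4], [1,2,5], [1,3,4], [1,3,5], [1,4,5], [2,3,4], [2,3,5], [2,4,5], [3,4,5]
  3-simplices (5): [1,2,3,4], [1,2,3,5], [1,2,4,5], [1,3,4,5], [2,3,4,5]

so the chain groups are C_0 ≅ Z^5, C_1 ≅ Z^10, C_2 ≅ Z^10, C_3 ≅ Z^5.

The boundary map ∂_1: C_1 → C_0 maps an edge to its endpoints' difference, ∂[p,q] = q − p. For instance
  ∂[1,2] = [2] − [1].
This gives a 5×10 integer matrix of rank 4; reducing to Smith normal form yields diagonal entries (1,1,1,1).

Boundary ∂_2: C_2 → C_1 acts by ∂[p,q,r] = [q,r] − [p,r] + [p,q]. For instance
  ∂[2,3,4] = [3,4] − [2,4] + [2,3],
  ∂[3,4,5] = [4,5] − [3,5] + [3,4].
The resulting 10×10 matrix has rank 6, and its Smith normal form has invariant factors (1,1,1,1,1,1).

The boundary map ∂_3: C_3 → C_2 sends each 3-simplex σ to the alternating sum Σ_i (−1)^i (σ with its i-th vertex removed). For instance
  ∂[2,3,4,5] = [3,4,5] − [2,4,5] + [2,3,5] − [2,3,4],
  ∂[1,3,4,5] = [3,4,5] − [1,4,5] + [1,3,5] − [1,3,4].
The resulting 10×5 matrix has rank 4, and its Smith normal form has invariant factors (1,1,1,1).

Reading off H_k = ker ∂_k / im ∂_{k+1}:

  H_0: rank C_0 − rank ∂_1 = 5 − 4 = 1, and the invariant factors of ∂_1 are all 1, so H_0 = Z.
  H_1: rank ker ∂_1 − rank ∂_2 = (10 − 4) − 6 = 0, and the invariant factors of ∂_2 are all 1, so H_1 = 0.
  H_2: rank ker ∂_2 − rank ∂_3 = (10 − 6) − 4 = 0, and the invariant factors of ∂_3 are all 1, so H_2 = 0.
  H_3: rank ker ∂_3 − rank ∂_4 = (5 − 4) − 0 = 1, and there is no ∂_4, so H_3 = Z.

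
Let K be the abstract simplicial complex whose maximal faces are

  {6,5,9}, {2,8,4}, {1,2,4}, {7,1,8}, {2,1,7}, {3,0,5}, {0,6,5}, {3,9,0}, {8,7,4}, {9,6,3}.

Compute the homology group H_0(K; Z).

H_0 = Z^2.

Fix the vertex order 0 < 1 < 2 < 3 < 4 < 5 < 6 < 7 < 8 < 9 and write every simplex with vertices in increasing order. Then dim K = 2 and the simplices of K are:

  0-simplices (10): [0], [1], [2], [3], [4], [5], [6], [7], [8], [9]
  1-simplices (20): [0,3], [0,5], [0,6], [0,9], [1,2], [1,4], [1,7], [1,8], [2,4], [2,7], [2,8], [3,5], [3,6], [3,9], [4,7], [4,8], [5,6], [5,9], [6,9], [7,8]
  2-simplices (10): [0,3,5], [0,3,9], [0,5,6], [1,2,4], [1,2,7], [1,7,8], [2,4,8], [3,6,9], [4,7,8], [5,6,9]

so the chain groups are C_0 ≅ Z^10, C_1 ≅ Z^20, C_2 ≅ Z^10.

The boundary map ∂_1: C_1 → C_0 is given by ∂[p,q] = [q] − [p].
The resulting 10×20 matrix has rank 8, and its Smith normal form has invariant factors (1,1,1,1,1,1,1,1).

Boundary ∂_2: C_2 → C_1 sends each 2-simplex [p,q,r] to [q,r] − [p,r] + [p,q]. For instance
  ∂[0,5,6] = [5,6] − [0,6] + [0,5],
  ∂[2,4,8] = [4,8] − [2,8] + [2,4].
This gives a 20×10 integer matrix of rank 10; reducing to Smith normal form yields diagonal entries (1,1,1,1,1,1,1,1,1,1).

Reading off H_k = ker ∂_k / im ∂_{k+1}:

  H_0: rank C_0 − rank ∂_1 = 10 − 8 = 2, and the invariant factors of ∂_1 are all 1, so H_0 ≅ Z^2.

(K is a triangulation of the disjoint union of the Möbius band and the Möbius band.)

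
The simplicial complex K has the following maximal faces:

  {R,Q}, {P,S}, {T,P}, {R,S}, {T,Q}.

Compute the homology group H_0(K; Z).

H_0 ≅ Z.

Fix the vertex order P < Q < R < S < T and write every simplex with vertices in increasing order. Then dim K = 1 and the simplices of K are:

  0-simplices (5): P, Q, R, S, T
  1-simplices (5): PS, PT, QR, QT, RS

so the chain groups are C_0 ≅ Z^5, C_1 ≅ Z^5.

Boundary ∂_1: C_1 → C_0 sends each edge [p,q] (with p < q) to q − p.
The 5×5 boundary matrix has rank 4 and Smith normal form diag(1,1,1,1).

From H_k ≅ ker(∂_k) / im(∂_{k+1}) we obtain:

  H_0: rank C_0 − rank ∂_1 = 5 − 4 = 1, and the invariant factors of ∂_1 are all 1, so H_0 = Z.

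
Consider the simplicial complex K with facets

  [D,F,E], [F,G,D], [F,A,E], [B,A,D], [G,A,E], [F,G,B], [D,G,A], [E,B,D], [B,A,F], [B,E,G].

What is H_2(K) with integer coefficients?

Fix the vertex order A < B < D < E < F < G and write every simplex with vertices in increasing order. Then dim K = 2 and the simplices of K are:

  0-simplices (6): A, B, D, E, F, G
  1-simplices (15): AB, AD, AE, AF, AG, BD, BE, BF, BG, DE, DF, DG, EF, EG, FG
  2-simplices (10): ABD, ABF, ADG, AEF, AEG, BDE, BEG, BFG, DEF, DFG

so the chain groups are C_0 ≅ Z^6, C_1 ≅ Z^15, C_2 ≅ Z^10.

The boundary map ∂_1: C_1 → C_0 sends each edge [p,q] (with p < q) to q − p.
As a 6×15 matrix over Z this has rank 5, with invariant factors (1,1,1,1,1).

Boundary ∂_2: C_2 → C_1 maps a triangle to the signed sum of its edges. For instance
  ∂AEF = EF − AF + AE,
  ∂DFG = FG − DG + DF.
This gives a 15×10 integer matrix of rank 10; reducing to Smith normal form yields diagonal entries (1,1,1,1,1,1,1,1,1,2).

From H_k ≅ ker(∂_k) / im(∂_{k+1}) we obtain:

  H_2: rank ker ∂_2 − rank ∂_3 = (10 − 10) − 0 = 0, and there is no ∂_3, so H_2 ≅ 0.

H_2 = 0.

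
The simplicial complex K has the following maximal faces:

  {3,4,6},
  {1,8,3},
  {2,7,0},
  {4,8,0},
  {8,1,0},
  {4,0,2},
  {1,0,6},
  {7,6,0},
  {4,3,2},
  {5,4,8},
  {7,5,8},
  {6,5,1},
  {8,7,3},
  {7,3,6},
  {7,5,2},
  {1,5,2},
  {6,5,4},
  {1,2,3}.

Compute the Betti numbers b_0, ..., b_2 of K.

b_0 = 1, b_1 = 2, b_2 = 1.

Take the total order 0 < 1 < 2 < 3 < 4 < 5 < 6 < 7 < 8 on the vertex set. Then K (dimension 2) consists of the simplices:

  0-simplices (9): [0], [1], [2], [3], [4], [5], [6], [7], [8]
  1-simplices (27): (27 of them)
  2-simplices (18): [0,1,6], [0,1,8], [0,2,4], [0,2,7], [0,4,8], [0,6,7], [1,2,3], [1,2,5], [1,3,8], [1,5,6], [2,3,4], [2,5,7], [3,4,6], [3,6,7], [3,7,8], [4,5,6], [4,5,8], [5,7,8]

Hence C_0 ≅ Z^9, C_1 ≅ Z^27, C_2 ≅ Z^18.

∂_1: C_1 → C_0 maps an edge to its endpoints' difference, ∂[p,q] = q − p. For instance
  ∂[7,8] = [8] − [7].
This gives a 9×27 integer matrix of rank 8; reducing to Smith normal form yields diagonal entries (1,1,1,1,1,1,1,1).

The boundary map ∂_2: C_2 → C_1 acts by ∂[p,q,r] = [q,r] − [p,r] + [p,q]. For instance
  ∂[0,2,4] = [2,4] − [0,4] + [0,2],
  ∂[4,5,6] = [5,6] − [4,6] + [4,5].
This gives a 27×18 integer matrix of rank 17; reducing to Smith normal form yields diagonal entries (1,1,1,1,1,1,1,1,1,1,1,1,1,1,1,1,1).

Reading off H_k = ker ∂_k / im ∂_{k+1}:

  H_0: rank C_0 − rank ∂_1 = 9 − 8 = 1, and the invariant factors of ∂_1 are all 1, so H_0 = Z.
  H_1: rank ker ∂_1 − rank ∂_2 = (27 − 8) − 17 = 2, and the invariant factors of ∂_2 are all 1, so H_1 = Z^2.
  H_2: rank ker ∂_2 − rank ∂_3 = (18 − 17) − 0 = 1, and there is no ∂_3, so H_2 = Z.

(K is a triangulation of the torus T^2.)

Hence the Betti numbers are b_0 = 1, b_1 = 2, b_2 = 1.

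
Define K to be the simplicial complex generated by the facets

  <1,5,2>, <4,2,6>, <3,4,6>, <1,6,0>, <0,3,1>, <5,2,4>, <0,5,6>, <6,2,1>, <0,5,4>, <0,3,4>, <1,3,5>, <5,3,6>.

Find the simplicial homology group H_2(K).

Order the vertices as 0 < 1 < 2 < 3 < 4 < 5 < 6. Listing each simplex with vertices in this order, K has dimension 2 with simplices:

  0-simplices (7): [0], [1], [2], [3], [4], [5], [6]
  1-simplices (18): [0,1], [0,3], [0,4], [0,5], [0,6], [1,2], [1,3], [1,5], [1,6], [2,4], [2,5], [2,6], [3,4], [3,5], [3,6], [4,5], [4,6], [5,6]
  2-simplices (12): [0,1,3], [0,1,6], [0,3,4], [0,4,5], [0,5,6], [1,2,5], [1,2,6], [1,3,5], [2,4,5], [2,4,6], [3,4,6], [3,5,6]

so the chain groups are C_0 ≅ Z^7, C_1 ≅ Z^18, C_2 ≅ Z^12.

Boundary ∂_1: C_1 → C_0 is given by ∂[p,q] = [q] − [p].
The resulting 7×18 matrix has rank 6, and its Smith normal form has invariant factors (1,1,1,1,1,1).

Boundary ∂_2: C_2 → C_1 sends each 2-simplex [p,q,r] to [q,r] − [p,r] + [p,q]. For instance
  ∂[0,4,5] = [4,5] − [0,5] + [0,4],
  ∂[1,3,5] = [3,5] − [1,5] + [1,3].
The 18×12 boundary matrix has rank 12 and Smith normal form diag(1,1,1,1,1,1,1,1,1,1,1,2).

Now H_k = ker ∂_k / im ∂_{k+1}, so:

  H_2: rank ker ∂_2 − rank ∂_3 = (12 − 12) − 0 = 0, and there is no ∂_3, so H_2 ≅ 0.

H_2 = 0.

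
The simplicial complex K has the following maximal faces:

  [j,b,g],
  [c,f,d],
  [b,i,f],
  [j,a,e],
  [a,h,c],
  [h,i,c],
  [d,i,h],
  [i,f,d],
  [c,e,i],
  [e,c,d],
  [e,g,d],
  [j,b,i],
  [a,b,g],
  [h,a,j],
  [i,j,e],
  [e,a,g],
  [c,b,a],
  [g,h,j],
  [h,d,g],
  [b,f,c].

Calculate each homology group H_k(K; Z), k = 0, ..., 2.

We work with the vertex ordering a < b < c < d < e < f < g < h < i < j. The simplices of K, each written with vertices in increasing order, are:

  0-simplices (10): a, b, c, d, e, f, g, h, i, j
  1-simplices (30): ab, ac, ae, ag, ah, aj, bc, bf, bg, bi, bj, cd, ce, cf, ch, ci, de, df, dg, dh, di, eg, ei, ej, fi, gh, gj, hi, hj, ij
  2-simplices (20): abc, abg, ach, aeg, aej, ahj, bcf, bfi, bgj, bij, cde, cdf, cei, chi, deg, dfi, dgh, dhi, eij, ghj

Hence C_0 ≅ Z^10, C_1 ≅ Z^30, C_2 ≅ Z^20.

∂_1: C_1 → C_0 is given by ∂[p,q] = [q] − [p].
The resulting 10×30 matrix has rank 9, and its Smith normal form has invariant factors (1,1,1,1,1,1,1,1,1).

∂_2: C_2 → C_1 sends each 2-simplex [p,q,r] to [q,r] − [p,r] + [p,q]. For instance
  ∂ghj = hj − gj + gh,
  ∂aeg = eg − ag + ae.
As a 30×20 matrix over Z this has rank 20, with invariant factors (1,1,1,1,1,1,1,1,1,1,1,1,1,1,1,1,1,1,1,2).

Now H_k = ker ∂_k / im ∂_{k+1}, so:

  H_0: rank C_0 − rank ∂_1 = 10 − 9 = 1, and the invariant factors of ∂_1 are all 1, so H_0 = Z.
  H_1: rank ker ∂_1 − rank ∂_2 = (30 − 9) − 20 = 1, and ∂_2 has invariant factor 2 > 1, so H_1 = Z ⊕ Z/2.
  H_2: rank ker ∂_2 − rank ∂_3 = (20 − 20) − 0 = 0, and there is no ∂_3, so H_2 = 0.

(K is a triangulation of the Klein bottle.)

H_0 = Z,  H_1 = Z ⊕ Z/2,  H_2 = 0.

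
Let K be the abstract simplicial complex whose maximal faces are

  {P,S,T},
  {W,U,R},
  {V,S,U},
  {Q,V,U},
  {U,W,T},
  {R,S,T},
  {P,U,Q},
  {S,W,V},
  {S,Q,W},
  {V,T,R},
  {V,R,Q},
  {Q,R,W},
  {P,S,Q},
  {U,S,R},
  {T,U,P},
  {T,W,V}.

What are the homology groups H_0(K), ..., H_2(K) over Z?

We work with the vertex ordering P < Q < R < S < T < U < V < W. The simplices of K, each written with vertices in increasing order, are:

  0-simplices (8): P, Q, R, S, T, U, V, W
  1-simplices (24): PQ, PS, PT, PU, QR, QS, QU, QV, QW, RS, RT, RU, RV, RW, ST, SU, SV, SW, TU, TV, TW, UV, UW, VW
  2-simplices (16): PQS, PQU, PST, PTU, QRV, QRW, QSW, QUV, RST, RSU, RTV, RUW, SUV, SVW, TUW, TVW

Hence C_0 ≅ Z^8, C_1 ≅ Z^24, C_2 ≅ Z^16.

∂_1: C_1 → C_0 maps an edge to its endpoints' difference, ∂[p,q] = q − p.
The 8×24 boundary matrix has rank 7 and Smith normal form diag(1,1,1,1,1,1,1).

Boundary ∂_2: C_2 → C_1 maps a triangle to the signed sum of its edges. For instance
  ∂RSU = SU − RU + RS,
  ∂QSW = SW − QW + QS.
As a 24×16 matrix over Z this has rank 15, with invariant factors (1,1,1,1,1,1,1,1,1,1,1,1,1,1,1).

From H_k ≅ ker(∂_k) / im(∂_{k+1}) we obtain:

  H_0: rank C_0 − rank ∂_1 = 8 − 7 = 1, and the invariant factors of ∂_1 are all 1, so H_0 = Z.
  H_1: rank ker ∂_1 − rank ∂_2 = (24 − 7) − 15 = 2, and the invariant factors of ∂_2 are all 1, so H_1 = Z^2.
  H_2: rank ker ∂_2 − rank ∂_3 = (16 − 15) − 0 = 1, and there is no ∂_3, so H_2 = Z.

(K is a triangulation of the torus T^2.)

H_0 ≅ Z,  H_1 ≅ Z^2,  H_2 ≅ Z.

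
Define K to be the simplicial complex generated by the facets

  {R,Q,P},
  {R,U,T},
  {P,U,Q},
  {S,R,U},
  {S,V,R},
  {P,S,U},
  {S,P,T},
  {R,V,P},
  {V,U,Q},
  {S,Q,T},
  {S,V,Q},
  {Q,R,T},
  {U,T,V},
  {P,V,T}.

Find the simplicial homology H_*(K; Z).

H_0 ≅ Z,  H_1 ≅ Z^2,  H_2 ≅ Z.

We work with the vertex ordering P < Q < R < S < T < U < V. The simplices of K, each written with vertices in increasing order, are:

  0-simplices (7): P, Q, R, S, T, U, V
  1-simplices (21): PQ, PR, PS, PT, PU, PV, QR, QS, QT, QU, QV, RS, RT, RU, RV, ST, SU, SV, TU, TV, UV
  2-simplices (14): PQR, PQU, PRV, PST, PSU, PTV, QRT, QST, QSV, QUV, RSU, RSV, RTU, TUV

Hence C_0 ≅ Z^7, C_1 ≅ Z^21, C_2 ≅ Z^14.

Boundary ∂_1: C_1 → C_0 maps an edge to its endpoints' difference, ∂[p,q] = q − p.
The resulting 7×21 matrix has rank 6, and its Smith normal form has invariant factors (1,1,1,1,1,1).

The boundary map ∂_2: C_2 → C_1 maps a triangle to the signed sum of its edges. For instance
  ∂QUV = UV − QV + QU,
  ∂PRV = RV − PV + PR.
As a 21×14 matrix over Z this has rank 13, with invariant factors (1,1,1,1,1,1,1,1,1,1,1,1,1).

Computing H_k = (kernel of ∂_k) / (image of ∂_{k+1}):

  H_0: rank C_0 − rank ∂_1 = 7 − 6 = 1, and the invariant factors of ∂_1 are all 1, so H_0 ≅ Z.
  H_1: rank ker ∂_1 − rank ∂_2 = (21 − 6) − 13 = 2, and the invariant factors of ∂_2 are all 1, so H_1 ≅ Z^2.
  H_2: rank ker ∂_2 − rank ∂_3 = (14 − 13) − 0 = 1, and there is no ∂_3, so H_2 ≅ Z.

(K is a triangulation of the torus T^2.)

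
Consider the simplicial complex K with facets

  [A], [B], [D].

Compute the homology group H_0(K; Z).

K has 3 vertices.
rank ∂_0 = 0, rank ∂_1 = 0 ⇒ b_0 = 3 − 0 − 0 = 3. So H_0 ≅ Z^3.

H_0 ≅ Z^3.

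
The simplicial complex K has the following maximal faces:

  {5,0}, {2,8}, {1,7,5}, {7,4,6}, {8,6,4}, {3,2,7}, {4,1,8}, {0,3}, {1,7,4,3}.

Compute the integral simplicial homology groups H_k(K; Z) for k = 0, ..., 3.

H_0 ≅ Z,  H_1 ≅ Z^2,  H_2 = 0,  H_3 = 0.

Fix the vertex order 0 < 1 < 2 < 3 < 4 < 5 < 6 < 7 < 8 and write every simplex with vertices in increasing order. Then dim K = 3 and the simplices of K are:

  0-simplices (9): [0], [1], [2], [3], [4], [5], [6], [7], [8]
  1-simplices (18): [0,3], [0,5], [1,3], [1,4], [1,5], [1,7], [1,8], [2,3], [2,7], [2,8], [3,4], [3,7], [4,6], [4,7], [4,8], [5,7], [6,7], [6,8]
  2-simplices (9): [1,3,4], [1,3,7], [1,4,7], [1,4,8], [1,5,7], [2,3,7], [3,4,7], [4,6,7], [4,6,8]
  3-simplices (1): [1,3,4,7]

so the chain groups are C_0 ≅ Z^9, C_1 ≅ Z^18, C_2 ≅ Z^9, C_3 ≅ Z^1.

∂_1: C_1 → C_0 maps an edge to its endpoints' difference, ∂[p,q] = q − p. For instance
  ∂[1,4] = [4] − [1].
The 9×18 boundary matrix has rank 8 and Smith normal form diag(1,1,1,1,1,1,1,1).

∂_2: C_2 → C_1 acts by ∂[p,q,r] = [q,r] − [p,r] + [p,q]. For instance
  ∂[1,3,4] = [3,4] − [1,4] + [1,3],
  ∂[3,4,7] = [4,7] − [3,7] + [3,4].
The 18×9 boundary matrix has rank 8 and Smith normal form diag(1,1,1,1,1,1,1,1).

The boundary map ∂_3: C_3 → C_2 sends each 3-simplex σ to the alternating sum Σ_i (−1)^i (σ with its i-th vertex removed). For instance
  ∂[1,3,4,7] = [3,4,7] − [1,4,7] + [1,3,7] − [1,3,4].
The resulting 9×1 matrix has rank 1, and its Smith normal form has invariant factors (1).

Computing H_k = (kernel of ∂_k) / (image of ∂_{k+1}):

  H_0: rank C_0 − rank ∂_1 = 9 − 8 = 1, and the invariant factors of ∂_1 are all 1, so H_0 = Z.
  H_1: rank ker ∂_1 − rank ∂_2 = (18 − 8) − 8 = 2, and the invariant factors of ∂_2 are all 1, so H_1 = Z^2.
  H_2: rank ker ∂_2 − rank ∂_3 = (9 − 8) − 1 = 0, and the invariant factors of ∂_3 are all 1, so H_2 = 0.
  H_3: rank ker ∂_3 − rank ∂_4 = (1 − 1) − 0 = 0, and there is no ∂_4, so H_3 = 0.

As a check, the Euler characteristic is 9 − 18 + 9 − 1 = -1, which agrees with 1 − 2 + 0 − 0 = -1.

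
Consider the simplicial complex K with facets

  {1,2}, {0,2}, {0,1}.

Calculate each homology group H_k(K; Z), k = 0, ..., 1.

H_0 = Z,  H_1 = Z.

Order the vertices as 0 < 1 < 2. Listing each simplex with vertices in this order, K has dimension 1 with simplices:

  0-simplices (3): [0], [1], [2]
  1-simplices (3): [0,1], [0,2], [1,2]

giving chain groups C_0 ≅ Z^3, C_1 ≅ Z^3.

∂_1: C_1 → C_0 maps an edge to its endpoints' difference, ∂[p,q] = q − p. For instance
  ∂[1,2] = [2] − [1].
This gives a 3×3 integer matrix of rank 2; reducing to Smith normal form yields diagonal entries (1,1).

Reading off H_k = ker ∂_k / im ∂_{k+1}:

  H_0: rank C_0 − rank ∂_1 = 3 − 2 = 1, and the invariant factors of ∂_1 are all 1, so H_0 = Z.
  H_1: rank ker ∂_1 − rank ∂_2 = (3 − 2) − 0 = 1, and there is no ∂_2, so H_1 = Z.

(K is a triangulation of the circle S^1.)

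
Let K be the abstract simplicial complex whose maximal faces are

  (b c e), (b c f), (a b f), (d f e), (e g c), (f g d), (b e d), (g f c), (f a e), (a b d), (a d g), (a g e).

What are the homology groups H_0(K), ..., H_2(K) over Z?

Order the vertices as a < b < c < d < e < f < g. Listing each simplex with vertices in this order, K has dimension 2 with simplices:

  0-simplices (7): a, b, c, d, e, f, g
  1-simplices (18): ab, ad, ae, af, ag, bc, bd, be, bf, ce, cf, cg, de, df, dg, ef, eg, fg
  2-simplices (12): abd, abf, adg, aef, aeg, bce, bcf, bde, ceg, cfg, def, dfg

Hence C_0 ≅ Z^7, C_1 ≅ Z^18, C_2 ≅ Z^12.

The boundary map ∂_1: C_1 → C_0 maps an edge to its endpoints' difference, ∂[p,q] = q − p.
As a 7×18 matrix over Z this has rank 6, with invariant factors (1,1,1,1,1,1).

Boundary ∂_2: C_2 → C_1 acts by ∂[p,q,r] = [q,r] − [p,r] + [p,q]. For instance
  ∂aef = ef − af + ae,
  ∂bcf = cf − bf + bc.
This gives a 18×12 integer matrix of rank 12; reducing to Smith normal form yields diagonal entries (1,1,1,1,1,1,1,1,1,1,1,2).

Reading off H_k = ker ∂_k / im ∂_{k+1}:

  H_0: rank C_0 − rank ∂_1 = 7 − 6 = 1, and the invariant factors of ∂_1 are all 1, so H_0 ≅ Z.
  H_1: rank ker ∂_1 − rank ∂_2 = (18 − 6) − 12 = 0, and ∂_2 has invariant factor 2 > 1, so H_1 ≅ Z/2.
  H_2: rank ker ∂_2 − rank ∂_3 = (12 − 12) − 0 = 0, and there is no ∂_3, so H_2 ≅ 0.

(K is a triangulation of the real projective plane RP^2.)

H_0 = Z,  H_1 = Z/2,  H_2 = 0.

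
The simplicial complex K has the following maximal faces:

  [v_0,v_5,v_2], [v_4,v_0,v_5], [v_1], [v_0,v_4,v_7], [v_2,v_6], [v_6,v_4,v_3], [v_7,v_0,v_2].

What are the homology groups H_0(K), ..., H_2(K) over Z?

H_0 ≅ Z^2,  H_1 ≅ Z,  H_2 = 0.

Fix the vertex order v_0 < v_1 < v_2 < v_3 < v_4 < v_5 < v_6 < v_7 and write every simplex with vertices in increasing order. Then dim K = 2 and the simplices of K are:

  0-simplices (8): [v_0], [v_1], [v_2], [v_3], [v_4], [v_5], [v_6], [v_7]
  1-simplices (12): [v_0,v_2], [v_0,v_4], [v_0,v_5], [v_0,v_7], [v_2,v_5], [v_2,v_6], [v_2,v_7], [v_3,v_4], [v_3,v_6], [v_4,v_5], [v_4,v_6], [v_4,v_7]
  2-simplices (5): [v_0,v_2,v_5], [v_0,v_2,v_7], [v_0,v_4,v_5], [v_0,v_4,v_7], [v_3,v_4,v_6]

so the chain groups are C_0 ≅ Z^8, C_1 ≅ Z^12, C_2 ≅ Z^5.

The boundary map ∂_1: C_1 → C_0 sends each edge [p,q] (with p < q) to q − p. For instance
  ∂[v_0,v_7] = [v_7] − [v_0].
As a 8×12 matrix over Z this has rank 6, with invariant factors (1,1,1,1,1,1).

Boundary ∂_2: C_2 → C_1 sends each 2-simplex [p,q,r] to [q,r] − [p,r] + [p,q]. For instance
  ∂[v_0,v_4,v_7] = [v_4,v_7] − [v_0,v_7] + [v_0,v_4],
  ∂[v_0,v_2,v_7] = [v_2,v_7] − [v_0,v_7] + [v_0,v_2].
As a 12×5 matrix over Z this has rank 5, with invariant factors (1,1,1,1,1).

Computing H_k = (kernel of ∂_k) / (image of ∂_{k+1}):

  H_0: rank C_0 − rank ∂_1 = 8 − 6 = 2, and the invariant factors of ∂_1 are all 1, so H_0 ≅ Z^2.
  H_1: rank ker ∂_1 − rank ∂_2 = (12 − 6) − 5 = 1, and the invariant factors of ∂_2 are all 1, so H_1 ≅ Z.
  H_2: rank ker ∂_2 − rank ∂_3 = (5 − 5) − 0 = 0, and there is no ∂_3, so H_2 ≅ 0.

As a check, the Euler characteristic is 8 − 12 + 5 = 1, which agrees with 2 − 1 + 0 = 1.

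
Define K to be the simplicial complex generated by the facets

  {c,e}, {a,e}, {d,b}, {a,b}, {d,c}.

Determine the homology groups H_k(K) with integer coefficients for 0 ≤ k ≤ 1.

H_0 = Z,  H_1 = Z.

Order the vertices as a < b < c < d < e. Listing each simplex with vertices in this order, K has dimension 1 with simplices:

  0-simplices (5): a, b, c, d, e
  1-simplices (5): ab, ae, bd, cd, ce

giving chain groups C_0 ≅ Z^5, C_1 ≅ Z^5.

The boundary map ∂_1: C_1 → C_0 maps an edge to its endpoints' difference, ∂[p,q] = q − p.
This gives a 5×5 integer matrix of rank 4; reducing to Smith normal form yields diagonal entries (1,1,1,1).

From H_k ≅ ker(∂_k) / im(∂_{k+1}) we obtain:

  H_0: rank C_0 − rank ∂_1 = 5 − 4 = 1, and the invariant factors of ∂_1 are all 1, so H_0 = Z.
  H_1: rank ker ∂_1 − rank ∂_2 = (5 − 4) − 0 = 1, and there is no ∂_2, so H_1 = Z.

(K is a triangulation of the circle S^1.)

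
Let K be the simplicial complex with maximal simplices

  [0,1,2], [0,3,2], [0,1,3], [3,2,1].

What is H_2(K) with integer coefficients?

Take the total order 0 < 1 < 2 < 3 on the vertex set. Then K (dimension 2) consists of the simplices:

  0-simplices (4): [0], [1], [2], [3]
  1-simplices (6): [0,1], [0,2], [0,3], [1,2], [1,3], [2,3]
  2-simplices (4): [0,1,2], [0,1,3], [0,2,3], [1,2,3]

Hence C_0 ≅ Z^4, C_1 ≅ Z^6, C_2 ≅ Z^4.

Boundary ∂_1: C_1 → C_0 maps an edge to its endpoints' difference, ∂[p,q] = q − p.
The 4×6 boundary matrix has rank 3 and Smith normal form diag(1,1,1).

The boundary map ∂_2: C_2 → C_1 maps a triangle to the signed sum of its edges. For instance
  ∂[0,1,3] = [1,3] − [0,3] + [0,1],
  ∂[0,1,2] = [1,2] − [0,2] + [0,1].
The 6×4 boundary matrix has rank 3 and Smith normal form diag(1,1,1).

Reading off H_k = ker ∂_k / im ∂_{k+1}:

  H_2: rank ker ∂_2 − rank ∂_3 = (4 − 3) − 0 = 1, and there is no ∂_3, so H_2 ≅ Z.

H_2 ≅ Z.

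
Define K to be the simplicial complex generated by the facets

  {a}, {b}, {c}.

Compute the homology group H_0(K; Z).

H_0 ≅ Z^3.

Take the total order a < b < c on the vertex set. Then K (dimension 0) consists of the simplices:

  0-simplices (3): a, b, c

giving chain groups C_0 ≅ Z^3.

Now H_k = ker ∂_k / im ∂_{k+1}, so:

  H_0: rank C_0 − rank ∂_1 = 3 − 0 = 3, and there is no ∂_1, so H_0 ≅ Z^3.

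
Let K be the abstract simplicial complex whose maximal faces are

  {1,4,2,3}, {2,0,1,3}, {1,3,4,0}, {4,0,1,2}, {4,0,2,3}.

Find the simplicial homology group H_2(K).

H_2 = 0.

K has 5 vertices, 10 edges, 10 triangles, 5 3-simplices.
rank ∂_2 = 6, rank ∂_3 = 4 ⇒ b_2 = 10 − 6 − 4 = 0; all invariant factors of ∂_3 are 1 so no torsion. So H_2 ≅ 0.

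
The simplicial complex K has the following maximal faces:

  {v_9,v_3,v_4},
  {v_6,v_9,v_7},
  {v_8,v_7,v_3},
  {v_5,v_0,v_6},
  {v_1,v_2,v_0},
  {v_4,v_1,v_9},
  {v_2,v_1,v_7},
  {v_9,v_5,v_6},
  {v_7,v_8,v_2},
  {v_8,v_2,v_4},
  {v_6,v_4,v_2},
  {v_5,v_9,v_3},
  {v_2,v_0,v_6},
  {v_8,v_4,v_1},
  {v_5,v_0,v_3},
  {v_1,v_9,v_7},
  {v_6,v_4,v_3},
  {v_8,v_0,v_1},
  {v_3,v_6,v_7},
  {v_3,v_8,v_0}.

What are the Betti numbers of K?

b_0 = 1, b_1 = 1, b_2 = 0.

K has 10 vertices, 30 edges, 20 triangles.
rank ∂_0 = 0, rank ∂_1 = 9 ⇒ b_0 = 10 − 0 − 9 = 1; all invariant factors of ∂_1 are 1 so no torsion. So H_0 = Z.
rank ∂_1 = 9, rank ∂_2 = 20 ⇒ b_1 = 30 − 9 − 20 = 1; ∂_2 has invariant factor(s) [2] giving torsion. So H_1 = Z ⊕ Z/2Z.
rank ∂_2 = 20, rank ∂_3 = 0 ⇒ b_2 = 20 − 20 − 0 = 0. So H_2 = 0.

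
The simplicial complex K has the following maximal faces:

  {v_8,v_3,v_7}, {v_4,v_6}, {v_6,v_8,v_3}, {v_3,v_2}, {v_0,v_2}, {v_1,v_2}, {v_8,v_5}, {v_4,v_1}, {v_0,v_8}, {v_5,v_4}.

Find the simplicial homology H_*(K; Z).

H_0 ≅ Z,  H_1 ≅ Z^3,  H_2 = 0.

Fix the vertex order v_0 < v_1 < v_2 < v_3 < v_4 < v_5 < v_6 < v_7 < v_8 and write every simplex with vertices in increasing order. Then dim K = 2 and the simplices of K are:

  0-simplices (9): [v_0], [v_1], [v_2], [v_3], [v_4], [v_5], [v_6], [v_7], [v_8]
  1-simplices (13): [v_0,v_2], [v_0,v_8], [v_1,v_2], [v_1,v_4], [v_2,v_3], [v_3,v_6], [v_3,v_7], [v_3,v_8], [v_4,v_5], [v_4,v_6], [v_5,v_8], [v_6,v_8], [v_7,v_8]
  2-simplices (2): [v_3,v_6,v_8], [v_3,v_7,v_8]

giving chain groups C_0 ≅ Z^9, C_1 ≅ Z^13, C_2 ≅ Z^2.

The boundary map ∂_1: C_1 → C_0 is given by ∂[p,q] = [q] − [p]. For instance
  ∂[v_0,v_2] = [v_2] − [v_0].
As a 9×13 matrix over Z this has rank 8, with invariant factors (1,1,1,1,1,1,1,1).

The boundary map ∂_2: C_2 → C_1 maps a triangle to the signed sum of its edges. For instance
  ∂[v_3,v_7,v_8] = [v_7,v_8] − [v_3,v_8] + [v_3,v_7],
  ∂[v_3,v_6,v_8] = [v_6,v_8] − [v_3,v_8] + [v_3,v_6].
As a 13×2 matrix over Z this has rank 2, with invariant factors (1,1).

Computing H_k = (kernel of ∂_k) / (image of ∂_{k+1}):

  H_0: rank C_0 − rank ∂_1 = 9 − 8 = 1, and the invariant factors of ∂_1 are all 1, so H_0 ≅ Z.
  H_1: rank ker ∂_1 − rank ∂_2 = (13 − 8) − 2 = 3, and the invariant factors of ∂_2 are all 1, so H_1 ≅ Z^3.
  H_2: rank ker ∂_2 − rank ∂_3 = (2 − 2) − 0 = 0, and there is no ∂_3, so H_2 ≅ 0.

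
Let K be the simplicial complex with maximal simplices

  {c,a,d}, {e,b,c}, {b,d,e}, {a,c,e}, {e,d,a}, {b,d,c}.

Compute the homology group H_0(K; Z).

H_0 ≅ Z.

We work with the vertex ordering a < b < c < d < e. The simplices of K, each written with vertices in increasing order, are:

  0-simplices (5): a, b, c, d, e
  1-simplices (9): ac, ad, ae, bc, bd, be, cd, ce, de
  2-simplices (6): acd, ace, ade, bcd, bce, bde

giving chain groups C_0 ≅ Z^5, C_1 ≅ Z^9, C_2 ≅ Z^6.

Boundary ∂_1: C_1 → C_0 maps an edge to its endpoints' difference, ∂[p,q] = q − p. For instance
  ∂bc = c − b.
As a 5×9 matrix over Z this has rank 4, with invariant factors (1,1,1,1).

∂_2: C_2 → C_1 sends each 2-simplex [p,q,r] to [q,r] − [p,r] + [p,q]. For instance
  ∂bcd = cd − bd + bc,
  ∂ace = ce − ae + ac.
The resulting 9×6 matrix has rank 5, and its Smith normal form has invariant factors (1,1,1,1,1).

From H_k ≅ ker(∂_k) / im(∂_{k+1}) we obtain:

  H_0: rank C_0 − rank ∂_1 = 5 − 4 = 1, and the invariant factors of ∂_1 are all 1, so H_0 ≅ Z.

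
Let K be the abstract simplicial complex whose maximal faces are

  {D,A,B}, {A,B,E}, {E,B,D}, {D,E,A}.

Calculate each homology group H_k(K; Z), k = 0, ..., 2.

H_0 ≅ Z,  H_1 = 0,  H_2 ≅ Z.

K has 4 vertices, 6 edges, 4 triangles.
rank ∂_0 = 0, rank ∂_1 = 3 ⇒ b_0 = 4 − 0 − 3 = 1; all invariant factors of ∂_1 are 1 so no torsion. So H_0 = Z.
rank ∂_1 = 3, rank ∂_2 = 3 ⇒ b_1 = 6 − 3 − 3 = 0; all invariant factors of ∂_2 are 1 so no torsion. So H_1 = 0.
rank ∂_2 = 3, rank ∂_3 = 0 ⇒ b_2 = 4 − 3 − 0 = 1. So H_2 = Z.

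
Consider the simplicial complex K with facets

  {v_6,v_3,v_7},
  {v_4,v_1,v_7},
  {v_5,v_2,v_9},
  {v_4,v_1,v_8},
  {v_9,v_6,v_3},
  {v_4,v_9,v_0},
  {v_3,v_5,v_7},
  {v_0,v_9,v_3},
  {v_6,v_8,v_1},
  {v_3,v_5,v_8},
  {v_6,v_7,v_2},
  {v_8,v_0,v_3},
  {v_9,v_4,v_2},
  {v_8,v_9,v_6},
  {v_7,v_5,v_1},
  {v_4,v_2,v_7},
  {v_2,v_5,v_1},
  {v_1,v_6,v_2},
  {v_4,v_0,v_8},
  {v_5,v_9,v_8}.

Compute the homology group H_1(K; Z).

We work with the vertex ordering v_0 < v_1 < v_2 < v_3 < v_4 < v_5 < v_6 < v_7 < v_8 < v_9. The simplices of K, each written with vertices in increasing order, are:

  0-simplices (10): [v_0], [v_1], [v_2], [v_3], [v_4], [v_5], [v_6], [v_7], [v_8], [v_9]
  1-simplices (30): (30 of them)
  2-simplices (20): (20 of them)

so the chain groups are C_0 ≅ Z^10, C_1 ≅ Z^30, C_2 ≅ Z^20.

Boundary ∂_1: C_1 → C_0 maps an edge to its endpoints' difference, ∂[p,q] = q − p. For instance
  ∂[v_1,v_6] = [v_6] − [v_1].
As a 10×30 matrix over Z this has rank 9, with invariant factors (1,1,1,1,1,1,1,1,1).

The boundary map ∂_2: C_2 → C_1 maps a triangle to the signed sum of its edges. For instance
  ∂[v_1,v_5,v_7] = [v_5,v_7] − [v_1,v_7] + [v_1,v_5],
  ∂[v_3,v_5,v_7] = [v_5,v_7] − [v_3,v_7] + [v_3,v_5].
As a 30×20 matrix over Z this has rank 20, with invariant factors (1,1,1,1,1,1,1,1,1,1,1,1,1,1,1,1,1,1,1,2).

Reading off H_k = ker ∂_k / im ∂_{k+1}:

  H_1: rank ker ∂_1 − rank ∂_2 = (30 − 9) − 20 = 1, and ∂_2 has invariant factor 2 > 1, so H_1 ≅ Z ⊕ Z/2.

(K is a triangulation of the Klein bottle.)

H_1 = Z ⊕ Z/2.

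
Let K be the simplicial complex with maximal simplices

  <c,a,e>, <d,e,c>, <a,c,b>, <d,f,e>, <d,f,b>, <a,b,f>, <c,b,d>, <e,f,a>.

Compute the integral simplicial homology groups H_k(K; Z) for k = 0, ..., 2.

H_0 ≅ Z,  H_1 = 0,  H_2 ≅ Z.

Order the vertices as a < b < c < d < e < f. Listing each simplex with vertices in this order, K has dimension 2 with simplices:

  0-simplices (6): a, b, c, d, e, f
  1-simplices (12): ab, ac, ae, af, bc, bd, bf, cd, ce, de, df, ef
  2-simplices (8): abc, abf, ace, aef, bcd, bdf, cde, def

Hence C_0 ≅ Z^6, C_1 ≅ Z^12, C_2 ≅ Z^8.

The boundary map ∂_1: C_1 → C_0 is given by ∂[p,q] = [q] − [p].
The 6×12 boundary matrix has rank 5 and Smith normal form diag(1,1,1,1,1).

Boundary ∂_2: C_2 → C_1 maps a triangle to the signed sum of its edges. For instance
  ∂cde = de − ce + cd,
  ∂def = ef − df + de.
The 12×8 boundary matrix has rank 7 and Smith normal form diag(1,1,1,1,1,1,1).

Computing H_k = (kernel of ∂_k) / (image of ∂_{k+1}):

  H_0: rank C_0 − rank ∂_1 = 6 − 5 = 1, and the invariant factors of ∂_1 are all 1, so H_0 ≅ Z.
  H_1: rank ker ∂_1 − rank ∂_2 = (12 − 5) − 7 = 0, and the invariant factors of ∂_2 are all 1, so H_1 ≅ 0.
  H_2: rank ker ∂_2 − rank ∂_3 = (8 − 7) − 0 = 1, and there is no ∂_3, so H_2 ≅ Z.

(K is a triangulation of the 2-sphere S^2.)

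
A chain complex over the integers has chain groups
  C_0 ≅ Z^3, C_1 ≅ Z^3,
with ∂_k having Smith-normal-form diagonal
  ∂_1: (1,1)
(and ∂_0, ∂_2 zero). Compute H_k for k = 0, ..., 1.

H_0 ≅ Z,  H_1 ≅ Z.

H_0: b_0 = 3 − 0 − 2 = 1; torsion from ∂_1 factors > 1: none. So H_0 ≅ Z.
H_1: b_1 = 3 − 2 − 0 = 1; torsion from ∂_2 factors > 1: none. So H_1 ≅ Z.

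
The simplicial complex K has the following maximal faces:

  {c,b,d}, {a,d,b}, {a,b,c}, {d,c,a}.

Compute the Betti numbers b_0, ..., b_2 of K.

b_0 = 1, b_1 = 0, b_2 = 1.

Order the vertices as a < b < c < d. Listing each simplex with vertices in this order, K has dimension 2 with simplices:

  0-simplices (4): a, b, c, d
  1-simplices (6): ab, ac, ad, bc, bd, cd
  2-simplices (4): abc, abd, acd, bcd

giving chain groups C_0 ≅ Z^4, C_1 ≅ Z^6, C_2 ≅ Z^4.

∂_1: C_1 → C_0 sends each edge [p,q] (with p < q) to q − p. For instance
  ∂cd = d − c.
The resulting 4×6 matrix has rank 3, and its Smith normal form has invariant factors (1,1,1).

The boundary map ∂_2: C_2 → C_1 acts by ∂[p,q,r] = [q,r] − [p,r] + [p,q]. For instance
  ∂abc = bc − ac + ab,
  ∂bcd = cd − bd + bc.
This gives a 6×4 integer matrix of rank 3; reducing to Smith normal form yields diagonal entries (1,1,1).

Computing H_k = (kernel of ∂_k) / (image of ∂_{k+1}):

  H_0: rank C_0 − rank ∂_1 = 4 − 3 = 1, and the invariant factors of ∂_1 are all 1, so H_0 ≅ Z.
  H_1: rank ker ∂_1 − rank ∂_2 = (6 − 3) − 3 = 0, and the invariant factors of ∂_2 are all 1, so H_1 ≅ 0.
  H_2: rank ker ∂_2 − rank ∂_3 = (4 − 3) − 0 = 1, and there is no ∂_3, so H_2 ≅ Z.

Hence the Betti numbers are b_0 = 1, b_1 = 0, b_2 = 1.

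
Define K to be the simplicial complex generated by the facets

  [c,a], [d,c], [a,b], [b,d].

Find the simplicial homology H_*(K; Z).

We work with the vertex ordering a < b < c < d. The simplices of K, each written with vertices in increasing order, are:

  0-simplices (4): a, b, c, d
  1-simplices (4): ab, ac, bd, cd

so the chain groups are C_0 ≅ Z^4, C_1 ≅ Z^4.

∂_1: C_1 → C_0 is given by ∂[p,q] = [q] − [p]. For instance
  ∂bd = d − b.
The resulting 4×4 matrix has rank 3, and its Smith normal form has invariant factors (1,1,1).

Now H_k = ker ∂_k / im ∂_{k+1}, so:

  H_0: rank C_0 − rank ∂_1 = 4 − 3 = 1, and the invariant factors of ∂_1 are all 1, so H_0 ≅ Z.
  H_1: rank ker ∂_1 − rank ∂_2 = (4 − 3) − 0 = 1, and there is no ∂_2, so H_1 ≅ Z.

H_0 ≅ Z,  H_1 ≅ Z.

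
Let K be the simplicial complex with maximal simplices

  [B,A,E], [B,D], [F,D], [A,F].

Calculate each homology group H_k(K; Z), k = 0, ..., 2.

H_0 = Z,  H_1 = Z,  H_2 = 0.

Fix the vertex order A < B < D < E < F and write every simplex with vertices in increasing order. Then dim K = 2 and the simplices of K are:

  0-simplices (5): A, B, D, E, F
  1-simplices (6): AB, AE, AF, BD, BE, DF
  2-simplices (1): ABE

giving chain groups C_0 ≅ Z^5, C_1 ≅ Z^6, C_2 ≅ Z^1.

The boundary map ∂_1: C_1 → C_0 maps an edge to its endpoints' difference, ∂[p,q] = q − p. For instance
  ∂AE = E − A.
The resulting 5×6 matrix has rank 4, and its Smith normal form has invariant factors (1,1,1,1).

∂_2: C_2 → C_1 sends each 2-simplex [p,q,r] to [q,r] − [p,r] + [p,q]. For instance
  ∂ABE = BE − AE + AB.
The resulting 6×1 matrix has rank 1, and its Smith normal form has invariant factors (1).

From H_k ≅ ker(∂_k) / im(∂_{k+1}) we obtain:

  H_0: rank C_0 − rank ∂_1 = 5 − 4 = 1, and the invariant factors of ∂_1 are all 1, so H_0 = Z.
  H_1: rank ker ∂_1 − rank ∂_2 = (6 − 4) − 1 = 1, and the invariant factors of ∂_2 are all 1, so H_1 = Z.
  H_2: rank ker ∂_2 − rank ∂_3 = (1 − 1) − 0 = 0, and there is no ∂_3, so H_2 = 0.

As a check, the Euler characteristic is 5 − 6 + 1 = 0, which agrees with 1 − 1 + 0 = 0.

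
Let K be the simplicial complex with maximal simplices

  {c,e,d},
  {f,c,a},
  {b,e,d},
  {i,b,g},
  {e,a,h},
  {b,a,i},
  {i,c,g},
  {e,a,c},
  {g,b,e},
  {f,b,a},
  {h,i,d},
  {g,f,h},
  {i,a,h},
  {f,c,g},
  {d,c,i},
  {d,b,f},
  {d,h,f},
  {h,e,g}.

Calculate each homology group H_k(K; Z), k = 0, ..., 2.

We work with the vertex ordering a < b < c < d < e < f < g < h < i. The simplices of K, each written with vertices in increasing order, are:

  0-simplices (9): a, b, c, d, e, f, g, h, i
  1-simplices (27): ab, ac, ae, af, ah, ai, bd, be, bf, bg, bi, cd, ce, cf, cg, ci, de, df, dh, di, eg, eh, fg, fh, gh, gi, hi
  2-simplices (18): abf, abi, ace, acf, aeh, ahi, bde, bdf, beg, bgi, cde, cdi, cfg, cgi, dfh, dhi, egh, fgh

so the chain groups are C_0 ≅ Z^9, C_1 ≅ Z^27, C_2 ≅ Z^18.

The boundary map ∂_1: C_1 → C_0 maps an edge to its endpoints' difference, ∂[p,q] = q − p. For instance
  ∂gh = h − g.
This gives a 9×27 integer matrix of rank 8; reducing to Smith normal form yields diagonal entries (1,1,1,1,1,1,1,1).

The boundary map ∂_2: C_2 → C_1 acts by ∂[p,q,r] = [q,r] − [p,r] + [p,q]. For instance
  ∂dfh = fh − dh + df,
  ∂ahi = hi − ai + ah.
The 27×18 boundary matrix has rank 17 and Smith normal form diag(1,1,1,1,1,1,1,1,1,1,1,1,1,1,1,1,1).

Now H_k = ker ∂_k / im ∂_{k+1}, so:

  H_0: rank C_0 − rank ∂_1 = 9 − 8 = 1, and the invariant factors of ∂_1 are all 1, so H_0 ≅ Z.
  H_1: rank ker ∂_1 − rank ∂_2 = (27 − 8) − 17 = 2, and the invariant factors of ∂_2 are all 1, so H_1 ≅ Z^2.
  H_2: rank ker ∂_2 − rank ∂_3 = (18 − 17) − 0 = 1, and there is no ∂_3, so H_2 ≅ Z.

As a check, the Euler characteristic is 9 − 27 + 18 = 0, which agrees with 1 − 2 + 1 = 0.

H_0 = Z,  H_1 = Z^2,  H_2 = Z.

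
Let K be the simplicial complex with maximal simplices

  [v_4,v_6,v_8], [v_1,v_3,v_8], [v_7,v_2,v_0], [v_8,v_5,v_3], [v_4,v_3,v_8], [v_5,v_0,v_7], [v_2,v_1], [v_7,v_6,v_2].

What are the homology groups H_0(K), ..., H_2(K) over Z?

H_0 ≅ Z,  H_1 ≅ Z^2,  H_2 = 0.

K has 9 vertices, 17 edges, 7 triangles.
rank ∂_0 = 0, rank ∂_1 = 8 ⇒ b_0 = 9 − 0 − 8 = 1; all invariant factors of ∂_1 are 1 so no torsion. So H_0 ≅ Z.
rank ∂_1 = 8, rank ∂_2 = 7 ⇒ b_1 = 17 − 8 − 7 = 2; all invariant factors of ∂_2 are 1 so no torsion. So H_1 ≅ Z^2.
rank ∂_2 = 7, rank ∂_3 = 0 ⇒ b_2 = 7 − 7 − 0 = 0. So H_2 ≅ 0.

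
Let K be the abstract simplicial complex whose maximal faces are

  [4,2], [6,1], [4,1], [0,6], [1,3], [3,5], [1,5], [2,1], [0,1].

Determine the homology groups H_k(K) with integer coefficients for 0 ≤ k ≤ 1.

Take the total order 0 < 1 < 2 < 3 < 4 < 5 < 6 on the vertex set. Then K (dimension 1) consists of the simplices:

  0-simplices (7): [0], [1], [2], [3], [4], [5], [6]
  1-simplices (9): [0,1], [0,6], [1,2], [1,3], [1,4], [1,5], [1,6], [2,4], [3,5]

giving chain groups C_0 ≅ Z^7, C_1 ≅ Z^9.

∂_1: C_1 → C_0 maps an edge to its endpoints' difference, ∂[p,q] = q − p. For instance
  ∂[1,5] = [5] − [1].
The 7×9 boundary matrix has rank 6 and Smith normal form diag(1,1,1,1,1,1).

Computing H_k = (kernel of ∂_k) / (image of ∂_{k+1}):

  H_0: rank C_0 − rank ∂_1 = 7 − 6 = 1, and the invariant factors of ∂_1 are all 1, so H_0 ≅ Z.
  H_1: rank ker ∂_1 − rank ∂_2 = (9 − 6) − 0 = 3, and there is no ∂_2, so H_1 ≅ Z^3.

As a check, the Euler characteristic is 7 − 9 = -2, which agrees with 1 − 3 = -2.
(K is a triangulation of a wedge of 3 circles.)

H_0 = Z,  H_1 = Z^3.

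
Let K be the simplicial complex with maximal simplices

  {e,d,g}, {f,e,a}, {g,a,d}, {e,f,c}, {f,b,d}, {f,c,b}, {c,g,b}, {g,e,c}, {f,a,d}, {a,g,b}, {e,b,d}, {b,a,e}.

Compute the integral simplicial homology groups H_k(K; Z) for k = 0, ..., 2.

K has 7 vertices, 18 edges, 12 triangles.
rank ∂_0 = 0, rank ∂_1 = 6 ⇒ b_0 = 7 − 0 − 6 = 1; all invariant factors of ∂_1 are 1 so no torsion. So H_0 ≅ Z.
rank ∂_1 = 6, rank ∂_2 = 12 ⇒ b_1 = 18 − 6 − 12 = 0; ∂_2 has invariant factor(s) [2] giving torsion. So H_1 ≅ Z/2.
rank ∂_2 = 12, rank ∂_3 = 0 ⇒ b_2 = 12 − 12 − 0 = 0. So H_2 ≅ 0.

H_0 = Z,  H_1 = Z/2,  H_2 = 0.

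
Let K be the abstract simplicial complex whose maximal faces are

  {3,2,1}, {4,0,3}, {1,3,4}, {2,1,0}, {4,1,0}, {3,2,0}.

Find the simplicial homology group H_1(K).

H_1 = 0.

We work with the vertex ordering 0 < 1 < 2 < 3 < 4. The simplices of K, each written with vertices in increasing order, are:

  0-simplices (5): [0], [1], [2], [3], [4]
  1-simplices (9): [0,1], [0,2], [0,3], [0,4], [1,2], [1,3], [1,4], [2,3], [3,4]
  2-simplices (6): [0,1,2], [0,1,4], [0,2,3], [0,3,4], [1,2,3], [1,3,4]

giving chain groups C_0 ≅ Z^5, C_1 ≅ Z^9, C_2 ≅ Z^6.

∂_1: C_1 → C_0 sends each edge [p,q] (with p < q) to q − p.
This gives a 5×9 integer matrix of rank 4; reducing to Smith normal form yields diagonal entries (1,1,1,1).

Boundary ∂_2: C_2 → C_1 acts by ∂[p,q,r] = [q,r] − [p,r] + [p,q]. For instance
  ∂[0,1,4] = [1,4] − [0,4] + [0,1],
  ∂[0,2,3] = [2,3] − [0,3] + [0,2].
The 9×6 boundary matrix has rank 5 and Smith normal form diag(1,1,1,1,1).

Reading off H_k = ker ∂_k / im ∂_{k+1}:

  H_1: rank ker ∂_1 − rank ∂_2 = (9 − 4) − 5 = 0, and the invariant factors of ∂_2 are all 1, so H_1 ≅ 0.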